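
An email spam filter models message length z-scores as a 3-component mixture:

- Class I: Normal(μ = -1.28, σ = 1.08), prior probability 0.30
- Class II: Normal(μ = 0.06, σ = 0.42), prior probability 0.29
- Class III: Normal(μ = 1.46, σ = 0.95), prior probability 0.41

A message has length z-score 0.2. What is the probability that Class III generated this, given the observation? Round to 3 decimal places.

The responsibility of component k is P(Z=k) f_k(x) divided by Σ_j P(Z=j) f_j(x).
Normal densities:
  p_I = 0.144445
  p_II = 0.898531
  p_III = 0.174261
Unnormalised posteriors:
  P(Z=I)·p_I = 0.30 × 0.144445 = 0.0433335
  P(Z=II)·p_II = 0.29 × 0.898531 = 0.260574
  P(Z=III)·p_III = 0.41 × 0.174261 = 0.0714469
Denominator: 0.0433335 + 0.260574 + 0.0714469 = 0.375355
Responsibility of Class III: 0.0714469 / 0.375355 ≈ 0.190

0.190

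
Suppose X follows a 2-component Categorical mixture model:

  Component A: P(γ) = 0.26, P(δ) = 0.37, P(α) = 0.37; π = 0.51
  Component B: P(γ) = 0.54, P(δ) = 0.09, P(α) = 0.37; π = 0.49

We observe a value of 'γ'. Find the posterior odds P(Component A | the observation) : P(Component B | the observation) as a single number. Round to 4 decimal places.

0.5011

The posterior odds equal the prior odds times the likelihood ratio: (π_i/π_j)·(f_i(x)/f_j(x)).
Component likelihoods at x = 'γ':
  p_A = P(γ | comp) = 0.26
  p_B = P(γ | comp) = 0.54
Posterior odds = (π_A·p_A) / (π_B·p_B) = (0.51·0.26) / (0.49·0.54) = 0.1326 / 0.2646 ≈ 0.5011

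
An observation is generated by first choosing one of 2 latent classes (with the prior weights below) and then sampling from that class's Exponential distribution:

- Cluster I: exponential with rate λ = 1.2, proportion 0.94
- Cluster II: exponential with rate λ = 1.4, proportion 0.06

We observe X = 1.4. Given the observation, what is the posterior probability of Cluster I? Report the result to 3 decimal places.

0.947

The responsibility of component k is P(Z=k) f_k(x) divided by Σ_j P(Z=j) f_j(x).
Evaluate each component's likelihood at the observed value:
  L_I = 1.2·e^(−1.2·1.4) = 1.2·e^(−1.6800) = 0.223649
  L_II = 1.4·e^(−1.4·1.4) = 1.4·e^(−1.9600) = 0.197202
Unnormalised posteriors:
  P(Z=I)·L_I = 0.94 × 0.223649 = 0.21023
  P(Z=II)·L_II = 0.06 × 0.197202 = 0.0118321
Denominator: 0.21023 + 0.0118321 = 0.222062
So the posterior for Cluster I is 0.21023 / 0.222062 ≈ 0.947.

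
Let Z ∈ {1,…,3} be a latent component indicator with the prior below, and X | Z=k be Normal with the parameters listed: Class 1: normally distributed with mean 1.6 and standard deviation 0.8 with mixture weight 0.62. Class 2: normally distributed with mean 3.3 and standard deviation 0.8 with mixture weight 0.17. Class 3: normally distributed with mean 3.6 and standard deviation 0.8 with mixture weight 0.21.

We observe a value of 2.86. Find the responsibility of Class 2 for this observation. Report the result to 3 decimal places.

P(component k | x) = π_k·f_k(x) / marginal(x), where marginal(x) = Σ_j π_j·f_j(x).
Component likelihoods at x = 2.86:
  p_1 = 0.144264
  p_2 = 0.42868
  p_3 = 0.325105
Multiply by the mixture weights:
  π_1·p_1 = 0.62 × 0.144264 = 0.0894439
  π_2·p_2 = 0.17 × 0.42868 = 0.0728756
  π_3·p_3 = 0.21 × 0.325105 = 0.068272
Marginal: 0.0894439 + 0.0728756 + 0.068272 = 0.230592
P(Class 2 | 2.86) = 0.0728756 / 0.230592 ≈ 0.316

0.316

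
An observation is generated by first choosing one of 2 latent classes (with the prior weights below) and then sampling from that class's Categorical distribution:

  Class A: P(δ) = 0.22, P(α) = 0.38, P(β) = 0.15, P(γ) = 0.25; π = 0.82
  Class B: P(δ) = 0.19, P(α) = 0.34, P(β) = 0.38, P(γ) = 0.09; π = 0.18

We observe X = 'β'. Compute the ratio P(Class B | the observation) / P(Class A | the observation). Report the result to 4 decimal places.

The posterior odds equal the prior odds times the likelihood ratio: (π_i/π_j)·(f_i(x)/f_j(x)).
Evaluate each component's likelihood at the observed value:
  L_A = P(β | comp) = 0.15
  L_B = P(β | comp) = 0.38
0.0684 / 0.123 ≈ 0.5561

0.5561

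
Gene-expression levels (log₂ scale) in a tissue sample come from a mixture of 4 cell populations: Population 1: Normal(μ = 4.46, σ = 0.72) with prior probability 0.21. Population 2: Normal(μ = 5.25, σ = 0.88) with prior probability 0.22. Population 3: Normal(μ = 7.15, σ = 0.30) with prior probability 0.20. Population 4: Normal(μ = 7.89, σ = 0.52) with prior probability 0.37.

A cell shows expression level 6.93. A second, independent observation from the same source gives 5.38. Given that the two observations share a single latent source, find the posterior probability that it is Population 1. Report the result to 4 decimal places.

The responsibility of component k is P(Z=k) f_k(x) divided by Σ_j P(Z=j) f_j(x).
Since both observations come from the same component, the likelihood for component k is f_k(x₁)·f_k(x₂).
  p_1 = [(1/(0.72·√(2π)))·exp(−(6.93−4.46)²/(2·0.72²)) = 0.554087·exp(-5.88436) = 0.00154182] × [0.244928] = 0.000377635
  p_2 = [(1/(0.88·√(2π)))·exp(−(6.93−5.25)²/(2·0.88²)) = 0.453344·exp(-1.82231) = 0.0732835] × [0.448424] = 0.0328621
  p_3 = [(1/(0.30·√(2π)))·exp(−(6.93−7.15)²/(2·0.30²)) = 1.329808·exp(-0.26889) = 1.01628] × [3.67192e-08] = 3.73169e-08
  p_4 = [(1/(0.52·√(2π)))·exp(−(6.93−7.89)²/(2·0.52²)) = 0.767197·exp(-1.70414) = 0.139575] × [6.69195e-06] = 9.34028e-07
Multiply by the mixture weights:
  P(Z=1)·p_1 = 0.21 × 0.000377635 = 7.93033e-05
  P(Z=2)·p_2 = 0.22 × 0.0328621 = 0.00722966
  P(Z=3)·p_3 = 0.20 × 3.73169e-08 = 7.46337e-09
  P(Z=4)·p_4 = 0.37 × 9.34028e-07 = 3.4559e-07
Sum: 7.93033e-05 + 0.00722966 + 7.46337e-09 + 3.4559e-07 = 0.00730931
Responsibility of Population 1: 7.93033e-05 / 0.00730931 ≈ 0.0108

0.0108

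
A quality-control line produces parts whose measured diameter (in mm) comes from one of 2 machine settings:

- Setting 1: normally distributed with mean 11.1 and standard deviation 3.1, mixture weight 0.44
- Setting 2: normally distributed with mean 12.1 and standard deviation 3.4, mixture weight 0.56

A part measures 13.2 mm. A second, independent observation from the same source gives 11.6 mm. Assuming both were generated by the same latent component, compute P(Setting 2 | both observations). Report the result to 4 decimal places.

0.5587

The responsibility of component k is π_k f_k(x) divided by Σ_j π_j f_j(x).
Since both observations come from the same component, the likelihood for component k is f_k(x₁)·f_k(x₂).
  L_1 = [(1/(3.1·√(2π)))·exp(−(13.2−11.1)²/(2·3.1²)) = 0.128691·exp(-0.22945) = 0.102306] × [0.127028] = 0.0129957
  L_2 = [(1/(3.4·√(2π)))·exp(−(13.2−12.1)²/(2·3.4²)) = 0.117336·exp(-0.05234) = 0.111353] × [0.116074] = 0.0129252
Unnormalised posteriors:
  π_1·L_1 = 0.44 × 0.0129957 = 0.00571811
  π_2·L_2 = 0.56 × 0.0129252 = 0.00723811
Normaliser: 0.00571811 + 0.00723811 = 0.0129562
P(Setting 2 | x₁, x₂) = 0.00723811 / 0.0129562 ≈ 0.5587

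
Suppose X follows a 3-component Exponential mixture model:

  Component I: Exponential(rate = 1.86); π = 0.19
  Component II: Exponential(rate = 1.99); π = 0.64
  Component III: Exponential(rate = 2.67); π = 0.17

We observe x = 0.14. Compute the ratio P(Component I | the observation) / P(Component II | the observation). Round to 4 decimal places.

Posterior odds = (π_i f_i(x)) / (π_j f_j(x)); the normalising sum cancels.
Evaluate each component's likelihood at the observed value:
  p_I = 1.86·e^(−1.86·0.14) = 1.86·e^(−0.2604) = 1.43358
  p_II = 1.99·e^(−1.99·0.14) = 1.99·e^(−0.2786) = 1.50612
  p_III = 2.67·e^(−2.67·0.14) = 2.67·e^(−0.3738) = 1.83727
Odds = (0.19/0.64) × (1.43358/1.50612) = 0.296875 × 0.95184 ≈ 0.2826

0.2826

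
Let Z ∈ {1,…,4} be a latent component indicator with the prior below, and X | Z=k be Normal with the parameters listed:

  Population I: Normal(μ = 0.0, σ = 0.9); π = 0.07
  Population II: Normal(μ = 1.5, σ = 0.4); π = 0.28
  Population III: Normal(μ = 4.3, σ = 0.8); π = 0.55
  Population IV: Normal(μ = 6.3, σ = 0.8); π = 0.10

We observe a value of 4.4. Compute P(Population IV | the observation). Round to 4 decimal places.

0.0108

P(component k | x) = π_k·f_k(x) / marginal(x), where marginal(x) = Σ_j π_j·f_j(x).
Evaluate each component's likelihood at the observed value:
  L_I = 2.86141e-06
  L_II = 3.84634e-12
  L_III = 0.494797
  L_IV = 0.0297149
Multiply by the mixture weights:
  π_I·L_I = 0.07 × 2.86141e-06 = 2.00299e-07
  π_II·L_II = 0.28 × 3.84634e-12 = 1.07698e-12
  π_III·L_III = 0.55 × 0.494797 = 0.272138
  π_IV·L_IV = 0.10 × 0.0297149 = 0.00297149
Marginal: 2.00299e-07 + 1.07698e-12 + 0.272138 + 0.00297149 = 0.27511
So the posterior for Population IV is 0.00297149 / 0.27511 ≈ 0.0108.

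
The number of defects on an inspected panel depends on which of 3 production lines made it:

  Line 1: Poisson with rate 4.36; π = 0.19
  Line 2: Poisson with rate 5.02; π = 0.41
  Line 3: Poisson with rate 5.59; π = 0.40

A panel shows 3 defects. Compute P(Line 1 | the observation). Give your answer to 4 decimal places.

0.2500

Posterior ∝ prior × likelihood, so P(k | x) ∝ P(Z=k) f_k(x); normalise over all components.
Component likelihoods at x = 3 defects:
  f_1 = e^(−4.36)·4.36^3/3! = 0.176516
  f_2 = e^(−5.02)·5.02^3/3! = 0.139252
  f_3 = e^(−5.59)·5.59^3/3! = 0.108737
Unnormalised posteriors:
  P(Z=1)·f_1 = 0.19 × 0.176516 = 0.0335381
  P(Z=2)·f_2 = 0.41 × 0.139252 = 0.0570933
  P(Z=3)·f_3 = 0.40 × 0.108737 = 0.0434949
Normaliser: 0.0335381 + 0.0570933 + 0.0434949 = 0.134126
P(Line 1 | 3 defects) = 0.0335381 / 0.134126 ≈ 0.2500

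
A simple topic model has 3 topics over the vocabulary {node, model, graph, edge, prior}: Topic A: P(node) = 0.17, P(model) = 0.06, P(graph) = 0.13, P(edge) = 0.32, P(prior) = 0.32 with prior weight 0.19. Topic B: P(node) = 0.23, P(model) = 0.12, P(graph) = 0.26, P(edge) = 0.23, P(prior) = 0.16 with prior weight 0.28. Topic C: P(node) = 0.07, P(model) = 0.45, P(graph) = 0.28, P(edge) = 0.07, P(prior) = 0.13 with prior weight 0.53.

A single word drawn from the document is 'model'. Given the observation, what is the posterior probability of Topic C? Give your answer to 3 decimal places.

0.841

Apply Bayes' rule: the posterior for each component is proportional to its prior times its likelihood at x.
Categorical probabilities:
  L_A = P(model | comp) = 0.06
  L_B = P(model | comp) = 0.12
  L_C = P(model | comp) = 0.45
Prior × likelihood for each component:
  P(Z=A)·L_A = 0.19 × 0.06 = 0.0114
  P(Z=B)·L_B = 0.28 × 0.12 = 0.0336
  P(Z=C)·L_C = 0.53 × 0.45 = 0.2385
Evidence: 0.0114 + 0.0336 + 0.2385 = 0.2835
So the posterior for Topic C is 0.2385 / 0.2835 ≈ 0.841.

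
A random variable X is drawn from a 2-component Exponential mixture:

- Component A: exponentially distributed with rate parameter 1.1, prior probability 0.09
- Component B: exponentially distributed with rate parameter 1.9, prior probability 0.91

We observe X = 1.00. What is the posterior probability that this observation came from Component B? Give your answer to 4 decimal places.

0.8870

Apply Bayes' rule: the posterior for each component is proportional to its prior times its likelihood at x.
Exponential densities:
  L_A = 1.1·e^(−1.1·1.00) = 1.1·e^(−1.1000) = 0.366158
  L_B = 1.9·e^(−1.9·1.00) = 1.9·e^(−1.9000) = 0.28418
Multiply by the mixture weights:
  P(Z=A)·L_A = 0.09 × 0.366158 = 0.0329542
  P(Z=B)·L_B = 0.91 × 0.28418 = 0.258604
Evidence: 0.0329542 + 0.258604 = 0.291558
P(Component B | x) ≈ 0.8870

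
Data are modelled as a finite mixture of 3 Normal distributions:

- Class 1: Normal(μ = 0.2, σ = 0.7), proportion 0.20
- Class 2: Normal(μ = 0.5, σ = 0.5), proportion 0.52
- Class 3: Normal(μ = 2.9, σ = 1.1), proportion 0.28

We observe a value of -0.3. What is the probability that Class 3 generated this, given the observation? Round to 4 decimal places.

By Bayes' theorem, P(k | x) = π_k f_k(x) / Σ_j π_j f_j(x).
Normal densities:
  p_1 = 0.441593
  p_2 = 0.221842
  p_3 = 0.00527038
Weight by the priors:
  π_1·p_1 = 0.20 × 0.441593 = 0.0883187
  π_2·p_2 = 0.52 × 0.221842 = 0.115358
  π_3·p_3 = 0.28 × 0.00527038 = 0.00147571
Normaliser: 0.0883187 + 0.115358 + 0.00147571 = 0.205152
P(Class 3 | -0.3) ≈ 0.0072

0.0072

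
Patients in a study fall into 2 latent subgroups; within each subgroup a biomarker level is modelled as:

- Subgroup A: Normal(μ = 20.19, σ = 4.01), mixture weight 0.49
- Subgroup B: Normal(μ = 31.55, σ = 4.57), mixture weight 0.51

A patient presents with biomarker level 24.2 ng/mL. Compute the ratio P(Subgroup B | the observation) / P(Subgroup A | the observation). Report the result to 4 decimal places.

Posterior odds = (π_i f_i(x)) / (π_j f_j(x)); the normalising sum cancels.
Evaluate each component's likelihood at the observed value:
  L_A = 0.0603418
  L_B = 0.0239499
Posterior odds = (π_B·L_B) / (π_A·L_A) = (0.51·0.0239499) / (0.49·0.0603418) = 0.0122145 / 0.0295675 ≈ 0.4131

0.4131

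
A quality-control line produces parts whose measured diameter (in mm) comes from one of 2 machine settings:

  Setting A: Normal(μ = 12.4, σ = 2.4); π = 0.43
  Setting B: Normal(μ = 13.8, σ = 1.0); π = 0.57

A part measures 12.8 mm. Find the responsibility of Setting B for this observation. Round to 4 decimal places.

Apply Bayes' rule: the posterior for each component is proportional to its prior times its likelihood at x.
Component likelihoods at x = 12.8 mm:
  L_A = 0.163933
  L_B = 0.241971
Prior × likelihood for each component:
  P(Z=A)·L_A = 0.43 × 0.163933 = 0.0704913
  P(Z=B)·L_B = 0.57 × 0.241971 = 0.137923
Sum: 0.0704913 + 0.137923 = 0.208415
Responsibility of Setting B: 0.137923 / 0.208415 ≈ 0.6618

0.6618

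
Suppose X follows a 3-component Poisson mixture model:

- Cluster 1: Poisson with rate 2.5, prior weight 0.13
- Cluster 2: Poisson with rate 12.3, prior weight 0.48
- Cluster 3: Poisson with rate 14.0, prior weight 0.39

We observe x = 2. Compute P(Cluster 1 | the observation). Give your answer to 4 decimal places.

Posterior ∝ prior × likelihood, so P(k | x) ∝ π_k f_k(x); normalise over all components.
Component likelihoods at x = 2:
  L_1 = 0.256516
  L_2 = 0.000344317
  L_3 = 8.14898e-05
Weight by the priors:
  π_1·L_1 = 0.13 × 0.256516 = 0.033347
  π_2·L_2 = 0.48 × 0.000344317 = 0.000165272
  π_3·L_3 = 0.39 × 8.14898e-05 = 3.1781e-05
Normaliser: 0.033347 + 0.000165272 + 3.1781e-05 = 0.0335441
P(Cluster 1 | data) = 0.033347 / 0.0335441 ≈ 0.9941

0.9941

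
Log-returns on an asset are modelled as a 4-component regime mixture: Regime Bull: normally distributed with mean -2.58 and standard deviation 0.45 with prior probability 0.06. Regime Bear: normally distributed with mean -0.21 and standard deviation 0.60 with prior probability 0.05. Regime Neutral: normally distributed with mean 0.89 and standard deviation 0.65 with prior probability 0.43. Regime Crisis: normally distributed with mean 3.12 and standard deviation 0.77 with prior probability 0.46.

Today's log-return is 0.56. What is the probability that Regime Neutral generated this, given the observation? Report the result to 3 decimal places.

Apply Bayes' rule: the posterior for each component is proportional to its prior times its likelihood at x.
Component likelihoods at x = 0.56:
  f_Bull = (1/(0.45·√(2π)))·exp(−(0.56−-2.58)²/(2·0.45²)) = 0.886538·exp(-24.34469) = 2.371e-11
  f_Bear = (1/(0.60·√(2π)))·exp(−(0.56−-0.21)²/(2·0.60²)) = 0.664904·exp(-0.82347) = 0.29183
  f_Neutral = (1/(0.65·√(2π)))·exp(−(0.56−0.89)²/(2·0.65²)) = 0.613757·exp(-0.12888) = 0.539544
  f_Crisis = (1/(0.77·√(2π)))·exp(−(0.56−3.12)²/(2·0.77²)) = 0.518107·exp(-5.52673) = 0.00206153
Multiply by the mixture weights:
  P(Z=Bull)·f_Bull = 0.06 × 2.371e-11 = 1.4226e-12
  P(Z=Bear)·f_Bear = 0.05 × 0.29183 = 0.0145915
  P(Z=Neutral)·f_Neutral = 0.43 × 0.539544 = 0.232004
  P(Z=Crisis)·f_Crisis = 0.46 × 0.00206153 = 0.000948304
Sum: 1.4226e-12 + 0.0145915 + 0.232004 + 0.000948304 = 0.247544
P(Regime Neutral | data) = 0.232004 / 0.247544 ≈ 0.937

0.937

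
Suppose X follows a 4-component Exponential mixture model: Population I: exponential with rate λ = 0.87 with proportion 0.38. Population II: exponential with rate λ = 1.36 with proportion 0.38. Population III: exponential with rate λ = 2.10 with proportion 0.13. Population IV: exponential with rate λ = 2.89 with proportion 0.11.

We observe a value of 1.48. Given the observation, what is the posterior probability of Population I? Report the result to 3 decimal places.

P(component k | x) = π_k·f_k(x) / marginal(x), where marginal(x) = Σ_j π_j·f_j(x).
Exponential densities:
  p_I = 0.240061
  p_II = 0.181715
  p_III = 0.0938495
  p_IV = 0.0401175
Multiply by the mixture weights:
  π_I·p_I = 0.38 × 0.240061 = 0.0912232
  π_II·p_II = 0.38 × 0.181715 = 0.0690517
  π_III·p_III = 0.13 × 0.0938495 = 0.0122004
  π_IV·p_IV = 0.11 × 0.0401175 = 0.00441292
Evidence: 0.0912232 + 0.0690517 + 0.0122004 + 0.00441292 = 0.176888
P(Population I | data) = 0.0912232 / 0.176888 ≈ 0.516

0.516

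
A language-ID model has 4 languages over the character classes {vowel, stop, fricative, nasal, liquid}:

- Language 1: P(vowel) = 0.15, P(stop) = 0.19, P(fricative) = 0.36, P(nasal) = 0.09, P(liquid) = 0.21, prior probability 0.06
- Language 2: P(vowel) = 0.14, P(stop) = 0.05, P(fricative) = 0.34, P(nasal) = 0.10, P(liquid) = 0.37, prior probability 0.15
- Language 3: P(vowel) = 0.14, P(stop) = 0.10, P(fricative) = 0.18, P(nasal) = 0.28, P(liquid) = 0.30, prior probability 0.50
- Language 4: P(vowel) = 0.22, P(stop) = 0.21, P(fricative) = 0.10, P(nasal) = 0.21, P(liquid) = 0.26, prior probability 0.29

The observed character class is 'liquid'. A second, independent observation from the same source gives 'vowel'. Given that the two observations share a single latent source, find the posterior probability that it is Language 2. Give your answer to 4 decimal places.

0.1645

Posterior ∝ prior × likelihood, so P(k | x) ∝ P(Z=k) f_k(x); normalise over all components.
Since both observations come from the same component, the likelihood for component k is f_k(x₁)·f_k(x₂).
  L_1 = [0.21] × [0.15] = 0.0315
  L_2 = [0.37] × [0.14] = 0.0518
  L_3 = [0.3] × [0.14] = 0.042
  L_4 = [0.26] × [0.22] = 0.0572
Unnormalised posteriors:
  P(Z=1)·L_1 = 0.06 × 0.0315 = 0.00189
  P(Z=2)·L_2 = 0.15 × 0.0518 = 0.00777
  P(Z=3)·L_3 = 0.50 × 0.042 = 0.021
  P(Z=4)·L_4 = 0.29 × 0.0572 = 0.016588
Sum: 0.00189 + 0.00777 + 0.021 + 0.016588 = 0.047248
P(Language 2 | x₁,x₂) ≈ 0.1645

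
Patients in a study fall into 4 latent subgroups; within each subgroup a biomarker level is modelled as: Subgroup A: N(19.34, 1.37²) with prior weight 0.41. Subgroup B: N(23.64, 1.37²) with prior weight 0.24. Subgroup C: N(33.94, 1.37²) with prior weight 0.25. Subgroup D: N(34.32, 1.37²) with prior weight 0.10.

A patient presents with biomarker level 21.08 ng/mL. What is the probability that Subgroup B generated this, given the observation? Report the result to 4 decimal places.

Apply Bayes' rule: the posterior for each component is proportional to its prior times its likelihood at x.
Component likelihoods at x = 21.08 ng/mL:
  f_A = 0.129991
  f_B = 0.0508128
  f_C = 2.14121e-20
  f_D = 1.52475e-21
Unnormalised posteriors:
  π_A·f_A = 0.41 × 0.129991 = 0.0532962
  π_B·f_B = 0.24 × 0.0508128 = 0.0121951
  π_C·f_C = 0.25 × 2.14121e-20 = 5.35302e-21
  π_D·f_D = 0.10 × 1.52475e-21 = 1.52475e-22
Normaliser: 0.0532962 + 0.0121951 + 5.35302e-21 + 1.52475e-22 = 0.0654913
So the posterior for Subgroup B is 0.0121951 / 0.0654913 ≈ 0.1862.

0.1862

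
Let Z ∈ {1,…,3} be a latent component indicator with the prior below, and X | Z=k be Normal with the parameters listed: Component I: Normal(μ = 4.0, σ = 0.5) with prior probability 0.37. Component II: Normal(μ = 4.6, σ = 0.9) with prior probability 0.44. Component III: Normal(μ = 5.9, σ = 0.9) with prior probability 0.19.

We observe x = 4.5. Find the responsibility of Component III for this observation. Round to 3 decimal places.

0.063

Posterior ∝ prior × likelihood, so P(k | x) ∝ π_k f_k(x); normalise over all components.
Component likelihoods at x = 4.5:
  L_I = 0.483941
  L_II = 0.440541
  L_III = 0.132198
Weight by the priors:
  π_I·L_I = 0.37 × 0.483941 = 0.179058
  π_II·L_II = 0.44 × 0.440541 = 0.193838
  π_III·L_III = 0.19 × 0.132198 = 0.0251176
Evidence: 0.179058 + 0.193838 + 0.0251176 = 0.398014
So the posterior for Component III is 0.0251176 / 0.398014 ≈ 0.063.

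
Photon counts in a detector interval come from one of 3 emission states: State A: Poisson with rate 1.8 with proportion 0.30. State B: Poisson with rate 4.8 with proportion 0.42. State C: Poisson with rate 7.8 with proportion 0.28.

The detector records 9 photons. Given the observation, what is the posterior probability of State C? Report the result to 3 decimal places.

Apply Bayes' rule: the posterior for each component is proportional to its prior times its likelihood at x.
Evaluate each component's likelihood at the observed value:
  L_A = e^(−1.8)·1.8^9/9! = 9.03565e-05
  L_B = e^(−4.8)·4.8^9/9! = 0.0306757
  L_C = e^(−7.8)·7.8^9/9! = 0.120668
Unnormalised posteriors:
  P(Z=A)·L_A = 0.30 × 9.03565e-05 = 2.7107e-05
  P(Z=B)·L_B = 0.42 × 0.0306757 = 0.0128838
  P(Z=C)·L_C = 0.28 × 0.120668 = 0.033787
Normaliser: 2.7107e-05 + 0.0128838 + 0.033787 = 0.0466979
P(State C | 9 photons) ≈ 0.724

0.724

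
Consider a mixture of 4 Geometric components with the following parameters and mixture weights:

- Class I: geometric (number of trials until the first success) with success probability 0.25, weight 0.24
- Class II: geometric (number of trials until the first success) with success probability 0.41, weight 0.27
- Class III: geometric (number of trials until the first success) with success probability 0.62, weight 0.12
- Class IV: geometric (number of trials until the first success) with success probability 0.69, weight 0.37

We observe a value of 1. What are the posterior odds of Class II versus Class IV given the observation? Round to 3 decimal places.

Only the two components matter; the odds are (π_i f_i(x)) / (π_j f_j(x)).
Geometric probabilities:
  f_I = 0.25·(1−0.25)^0 = 0.25·1 = 0.25
  f_II = 0.41·(1−0.41)^0 = 0.41·1 = 0.41
  f_III = 0.62·(1−0.62)^0 = 0.62·1 = 0.62
  f_IV = 0.69·(1−0.69)^0 = 0.69·1 = 0.69
0.1107 / 0.2553 ≈ 0.434

0.434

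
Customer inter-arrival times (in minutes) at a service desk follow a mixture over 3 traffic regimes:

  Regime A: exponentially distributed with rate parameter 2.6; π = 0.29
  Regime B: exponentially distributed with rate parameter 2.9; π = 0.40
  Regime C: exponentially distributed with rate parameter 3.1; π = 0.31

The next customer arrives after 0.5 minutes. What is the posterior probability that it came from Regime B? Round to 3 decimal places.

Apply Bayes' rule: the posterior for each component is proportional to its prior times its likelihood at x.
Evaluate each component's likelihood at the observed value:
  p_A = 2.6·e^(−2.6·0.5) = 2.6·e^(−1.3000) = 0.708583
  p_B = 2.9·e^(−2.9·0.5) = 2.9·e^(−1.4500) = 0.680254
  p_C = 3.1·e^(−3.1·0.5) = 3.1·e^(−1.5500) = 0.657969
Unnormalised posteriors:
  π_A·p_A = 0.29 × 0.708583 = 0.205489
  π_B·p_B = 0.40 × 0.680254 = 0.272102
  π_C·p_C = 0.31 × 0.657969 = 0.20397
Evidence: 0.205489 + 0.272102 + 0.20397 = 0.681561
So the posterior for Regime B is 0.272102 / 0.681561 ≈ 0.399.

0.399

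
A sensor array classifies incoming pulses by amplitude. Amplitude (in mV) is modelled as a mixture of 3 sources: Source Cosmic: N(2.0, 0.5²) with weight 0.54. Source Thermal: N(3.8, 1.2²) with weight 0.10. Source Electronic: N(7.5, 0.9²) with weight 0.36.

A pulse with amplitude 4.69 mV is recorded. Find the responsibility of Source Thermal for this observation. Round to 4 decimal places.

Posterior ∝ prior × likelihood, so P(k | x) ∝ P(Z=k) f_k(x); normalise over all components.
Normal densities:
  p_Cosmic = 4.13755e-07
  p_Thermal = 0.252512
  p_Electronic = 0.00338733
Unnormalised posteriors:
  P(Z=Cosmic)·p_Cosmic = 0.54 × 4.13755e-07 = 2.23428e-07
  P(Z=Thermal)·p_Thermal = 0.10 × 0.252512 = 0.0252512
  P(Z=Electronic)·p_Electronic = 0.36 × 0.00338733 = 0.00121944
Normaliser: 2.23428e-07 + 0.0252512 + 0.00121944 = 0.0264709
P(Source Thermal | 4.69 mV) ≈ 0.9539

0.9539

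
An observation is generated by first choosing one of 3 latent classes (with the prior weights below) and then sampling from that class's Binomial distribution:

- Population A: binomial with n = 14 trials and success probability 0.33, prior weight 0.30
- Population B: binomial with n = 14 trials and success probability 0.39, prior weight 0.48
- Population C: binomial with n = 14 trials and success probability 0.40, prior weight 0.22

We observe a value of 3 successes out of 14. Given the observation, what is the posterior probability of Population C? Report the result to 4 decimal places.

P(component k | x) = π_k·f_k(x) / marginal(x), where marginal(x) = Σ_j π_j·f_j(x).
Component likelihoods at x = 3 successes out of 14:
  p_A = C(14,3)·0.33^3·0.67^11 = 364·0.035937·0.012213 = 0.159759
  p_B = C(14,3)·0.39^3·0.61^11 = 364·0.059319·0.00435139 = 0.0939558
  p_C = C(14,3)·0.40^3·0.60^11 = 364·0.064·0.00362797 = 0.0845172
Unnormalised posteriors:
  π_A·p_A = 0.30 × 0.159759 = 0.0479278
  π_B·p_B = 0.48 × 0.0939558 = 0.0450988
  π_C·p_C = 0.22 × 0.0845172 = 0.0185938
Marginal: 0.0479278 + 0.0450988 + 0.0185938 = 0.11162
Responsibility of Population C: 0.0185938 / 0.11162 ≈ 0.1666

0.1666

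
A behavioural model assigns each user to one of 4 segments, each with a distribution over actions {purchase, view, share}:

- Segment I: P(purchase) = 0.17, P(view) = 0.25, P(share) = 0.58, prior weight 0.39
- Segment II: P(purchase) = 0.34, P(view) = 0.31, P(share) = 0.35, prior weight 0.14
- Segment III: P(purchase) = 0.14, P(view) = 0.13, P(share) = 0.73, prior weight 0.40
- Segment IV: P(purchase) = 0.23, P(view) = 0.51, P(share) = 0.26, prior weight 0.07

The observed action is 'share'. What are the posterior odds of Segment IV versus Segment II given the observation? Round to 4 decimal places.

Posterior odds = (w_i f_i(x)) / (w_j f_j(x)); the normalising sum cancels.
Evaluate each component's likelihood at the observed value:
  L_I = 0.58
  L_II = 0.35
  L_III = 0.73
  L_IV = 0.26
Odds = (0.07/0.14) × (0.26/0.35) = 0.5 × 0.742857 ≈ 0.3714

0.3714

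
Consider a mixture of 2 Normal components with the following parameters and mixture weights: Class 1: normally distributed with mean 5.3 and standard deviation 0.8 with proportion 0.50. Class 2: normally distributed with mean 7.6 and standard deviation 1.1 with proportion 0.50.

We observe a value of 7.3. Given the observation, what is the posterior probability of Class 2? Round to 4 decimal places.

0.9410

By Bayes' theorem, P(k | x) = w_k f_k(x) / Σ_j w_j f_j(x).
Evaluate each component's likelihood at the observed value:
  f_1 = 0.0219104
  f_2 = 0.349435
Multiply by the mixture weights:
  w_1·f_1 = 0.50 × 0.0219104 = 0.0109552
  w_2·f_2 = 0.50 × 0.349435 = 0.174717
Normaliser: 0.0109552 + 0.174717 = 0.185672
P(Class 2 | the observation) = 0.174717 / 0.185672 ≈ 0.9410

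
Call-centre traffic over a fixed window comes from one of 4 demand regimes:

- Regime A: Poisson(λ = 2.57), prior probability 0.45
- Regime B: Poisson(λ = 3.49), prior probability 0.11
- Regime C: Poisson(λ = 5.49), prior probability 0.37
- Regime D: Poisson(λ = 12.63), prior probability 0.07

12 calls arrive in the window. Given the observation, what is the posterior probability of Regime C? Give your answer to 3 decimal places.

0.232

Apply Bayes' rule: the posterior for each component is proportional to its prior times its likelihood at x.
Component likelihoods at x = 12 calls:
  p_A = 1.32655e-05
  p_B = 0.000207912
  p_C = 0.00646033
  p_D = 0.112555
Multiply by the mixture weights:
  P(Z=A)·p_A = 0.45 × 1.32655e-05 = 5.96948e-06
  P(Z=B)·p_B = 0.11 × 0.000207912 = 2.28704e-05
  P(Z=C)·p_C = 0.37 × 0.00646033 = 0.00239032
  P(Z=D)·p_D = 0.07 × 0.112555 = 0.00787883
Normaliser: 5.96948e-06 + 2.28704e-05 + 0.00239032 + 0.00787883 = 0.010298
So the posterior for Regime C is 0.00239032 / 0.010298 ≈ 0.232.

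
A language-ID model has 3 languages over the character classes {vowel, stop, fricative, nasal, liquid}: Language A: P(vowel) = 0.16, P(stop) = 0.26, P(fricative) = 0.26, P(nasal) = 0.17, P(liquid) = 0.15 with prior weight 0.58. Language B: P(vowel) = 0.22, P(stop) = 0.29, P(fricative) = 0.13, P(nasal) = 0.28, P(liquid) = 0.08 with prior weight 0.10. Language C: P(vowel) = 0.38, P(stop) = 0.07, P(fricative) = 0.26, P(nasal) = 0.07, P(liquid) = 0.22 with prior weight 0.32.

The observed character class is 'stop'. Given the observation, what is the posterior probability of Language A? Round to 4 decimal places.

P(component k | x) = w_k·f_k(x) / marginal(x), where marginal(x) = Σ_j w_j·f_j(x).
Evaluate each component's likelihood at the observed value:
  f_A = 0.26
  f_B = 0.29
  f_C = 0.07
Weight by the priors:
  w_A·f_A = 0.58 × 0.26 = 0.1508
  w_B·f_B = 0.10 × 0.29 = 0.029
  w_C·f_C = 0.32 × 0.07 = 0.0224
Marginal: 0.1508 + 0.029 + 0.0224 = 0.2022
So the posterior for Language A is 0.1508 / 0.2022 ≈ 0.7458.

0.7458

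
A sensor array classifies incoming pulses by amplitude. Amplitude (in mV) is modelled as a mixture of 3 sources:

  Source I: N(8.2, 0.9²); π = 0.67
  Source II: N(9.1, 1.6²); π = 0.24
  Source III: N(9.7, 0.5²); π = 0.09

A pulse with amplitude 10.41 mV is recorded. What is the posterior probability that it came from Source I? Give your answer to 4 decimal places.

0.1743

Apply Bayes' rule: the posterior for each component is proportional to its prior times its likelihood at x.
Component likelihoods at x = 10.41 mV:
  f_I = (1/(0.9·√(2π)))·exp(−(10.41−8.2)²/(2·0.9²)) = 0.443269·exp(-3.01488) = 0.0217432
  f_II = (1/(1.6·√(2π)))·exp(−(10.41−9.1)²/(2·1.6²)) = 0.249339·exp(-0.33518) = 0.17833
  f_III = (1/(0.5·√(2π)))·exp(−(10.41−9.7)²/(2·0.5²)) = 0.797885·exp(-1.00820) = 0.291128
Unnormalised posteriors:
  w_I·f_I = 0.67 × 0.0217432 = 0.0145679
  w_II·f_II = 0.24 × 0.17833 = 0.0427993
  w_III·f_III = 0.09 × 0.291128 = 0.0262015
Normaliser: 0.0145679 + 0.0427993 + 0.0262015 = 0.0835687
P(Source I | data) ≈ 0.1743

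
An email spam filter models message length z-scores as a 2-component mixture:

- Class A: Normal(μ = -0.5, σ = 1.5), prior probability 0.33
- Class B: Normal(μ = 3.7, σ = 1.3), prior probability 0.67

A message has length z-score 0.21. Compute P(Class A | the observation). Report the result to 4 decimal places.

The responsibility of component k is π_k f_k(x) divided by Σ_j π_j f_j(x).
Component likelihoods at x = 0.21:
  f_A = (1/(1.5·√(2π)))·exp(−(0.21−-0.5)²/(2·1.5²)) = 0.265962·exp(-0.11202) = 0.237776
  f_B = (1/(1.3·√(2π)))·exp(−(0.21−3.7)²/(2·1.3²)) = 0.306879·exp(-3.60358) = 0.0083551
Weight by the priors:
  π_A·f_A = 0.33 × 0.237776 = 0.0784661
  π_B·f_B = 0.67 × 0.0083551 = 0.00559792
Evidence: 0.0784661 + 0.00559792 = 0.084064
P(Class A | the observation) = 0.0784661 / 0.084064 ≈ 0.9334

0.9334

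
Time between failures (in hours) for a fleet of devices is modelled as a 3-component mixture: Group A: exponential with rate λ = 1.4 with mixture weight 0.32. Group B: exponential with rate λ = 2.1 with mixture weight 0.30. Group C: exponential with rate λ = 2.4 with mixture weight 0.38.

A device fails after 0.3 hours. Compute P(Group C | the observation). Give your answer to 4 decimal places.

By Bayes' theorem, P(k | x) = P(Z=k) f_k(x) / Σ_j P(Z=j) f_j(x).
Component likelihoods at x = 0.3 hours:
  f_A = 1.4·e^(−1.4·0.3) = 1.4·e^(−0.4200) = 0.919866
  f_B = 2.1·e^(−2.1·0.3) = 2.1·e^(−0.6300) = 1.11844
  f_C = 2.4·e^(−2.4·0.3) = 2.4·e^(−0.7200) = 1.16821
Weight by the priors:
  P(Z=A)·f_A = 0.32 × 0.919866 = 0.294357
  P(Z=B)·f_B = 0.30 × 1.11844 = 0.335533
  P(Z=C)·f_C = 0.38 × 1.16821 = 0.443918
Normaliser: 0.294357 + 0.335533 + 0.443918 = 1.07381
Responsibility of Group C: 0.443918 / 1.07381 ≈ 0.4134

0.4134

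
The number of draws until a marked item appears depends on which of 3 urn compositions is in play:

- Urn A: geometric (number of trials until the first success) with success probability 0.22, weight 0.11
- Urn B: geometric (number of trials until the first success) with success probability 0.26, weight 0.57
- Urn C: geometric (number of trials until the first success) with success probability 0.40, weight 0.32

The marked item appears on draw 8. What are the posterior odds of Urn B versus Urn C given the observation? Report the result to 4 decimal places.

Only the two components matter; the odds are (P(Z=i) f_i(x)) / (P(Z=j) f_j(x)).
Component likelihoods at x = 8:
  f_A = 0.22·(1−0.22)^7 = 0.22·0.175656 = 0.0386443
  f_B = 0.26·(1−0.26)^7 = 0.26·0.121513 = 0.0315933
  f_C = 0.40·(1−0.40)^7 = 0.40·0.0279936 = 0.0111974
Odds = (0.57/0.32) × (0.0315933/0.0111974) = 1.78125 × 2.82148 ≈ 5.0258

5.0258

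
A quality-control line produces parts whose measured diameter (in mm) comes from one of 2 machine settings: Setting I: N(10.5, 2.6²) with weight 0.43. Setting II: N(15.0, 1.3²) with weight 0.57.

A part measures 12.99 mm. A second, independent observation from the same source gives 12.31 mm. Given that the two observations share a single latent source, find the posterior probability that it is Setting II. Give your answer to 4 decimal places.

0.2755

The responsibility of component k is π_k f_k(x) divided by Σ_j π_j f_j(x).
Since both observations come from the same component, the likelihood for component k is f_k(x₁)·f_k(x₂).
  p_I = [(1/(2.6·√(2π)))·exp(−(12.99−10.5)²/(2·2.6²)) = 0.153439·exp(-0.45859) = 0.0970007] × [0.120421] = 0.0116809
  p_II = [(1/(1.3·√(2π)))·exp(−(12.99−15.0)²/(2·1.3²)) = 0.306879·exp(-1.19530) = 0.0928659] × [0.0360748] = 0.00335012
Unnormalised posteriors:
  π_I·p_I = 0.43 × 0.0116809 = 0.00502278
  π_II·p_II = 0.57 × 0.00335012 = 0.00190957
Marginal: 0.00502278 + 0.00190957 = 0.00693234
Responsibility of Setting II: 0.00190957 / 0.00693234 ≈ 0.2755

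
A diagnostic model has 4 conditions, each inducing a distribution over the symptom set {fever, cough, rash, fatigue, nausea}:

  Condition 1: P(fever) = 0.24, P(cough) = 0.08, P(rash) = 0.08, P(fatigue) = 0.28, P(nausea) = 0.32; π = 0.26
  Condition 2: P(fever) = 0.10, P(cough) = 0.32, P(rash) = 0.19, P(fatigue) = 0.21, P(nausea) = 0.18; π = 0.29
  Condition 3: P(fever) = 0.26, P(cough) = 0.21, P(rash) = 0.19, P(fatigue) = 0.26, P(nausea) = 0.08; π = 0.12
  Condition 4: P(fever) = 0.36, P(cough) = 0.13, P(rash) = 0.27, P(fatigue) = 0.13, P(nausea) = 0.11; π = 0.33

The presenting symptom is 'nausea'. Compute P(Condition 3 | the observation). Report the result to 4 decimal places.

Apply Bayes' rule: the posterior for each component is proportional to its prior times its likelihood at x.
Component likelihoods at x = 'nausea':
  f_1 = 0.32
  f_2 = 0.18
  f_3 = 0.08
  f_4 = 0.11
Multiply by the mixture weights:
  P(Z=1)·f_1 = 0.26 × 0.32 = 0.0832
  P(Z=2)·f_2 = 0.29 × 0.18 = 0.0522
  P(Z=3)·f_3 = 0.12 × 0.08 = 0.0096
  P(Z=4)·f_4 = 0.33 × 0.11 = 0.0363
Evidence: 0.0832 + 0.0522 + 0.0096 + 0.0363 = 0.1813
P(Condition 3 | the observation) ≈ 0.0530

0.0530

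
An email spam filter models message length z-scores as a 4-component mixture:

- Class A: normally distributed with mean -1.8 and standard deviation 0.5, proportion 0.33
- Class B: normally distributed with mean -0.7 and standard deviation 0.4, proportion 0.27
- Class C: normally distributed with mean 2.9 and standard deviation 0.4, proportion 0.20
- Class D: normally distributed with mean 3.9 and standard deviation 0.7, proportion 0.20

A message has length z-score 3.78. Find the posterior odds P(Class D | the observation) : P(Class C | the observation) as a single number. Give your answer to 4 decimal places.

6.3325

Only the two components matter; the odds are (P(Z=i) f_i(x)) / (P(Z=j) f_j(x)).
Normal densities:
  L_A = 7.19791e-28
  L_B = 5.75308e-28
  L_C = 0.0886865
  L_D = 0.561604
Posterior odds = (P(Z=D)·L_D) / (P(Z=C)·L_C) = (0.20·0.561604) / (0.20·0.0886865) = 0.112321 / 0.0177373 ≈ 6.3325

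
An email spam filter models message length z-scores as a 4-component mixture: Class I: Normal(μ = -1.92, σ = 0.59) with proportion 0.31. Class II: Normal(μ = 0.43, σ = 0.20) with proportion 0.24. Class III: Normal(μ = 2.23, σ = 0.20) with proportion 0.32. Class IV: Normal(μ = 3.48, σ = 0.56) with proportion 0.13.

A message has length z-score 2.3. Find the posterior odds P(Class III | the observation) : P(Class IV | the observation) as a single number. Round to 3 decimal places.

59.691

The posterior odds equal the prior odds times the likelihood ratio: (w_i/w_j)·(f_i(x)/f_j(x)).
Evaluate each component's likelihood at the observed value:
  p_I = (1/(0.59·√(2π)))·exp(−(2.3−-1.92)²/(2·0.59²)) = 0.676173·exp(-25.57943) = 5.26081e-12
  p_II = (1/(0.20·√(2π)))·exp(−(2.3−0.43)²/(2·0.20²)) = 1.994711·exp(-43.71125) = 2.07169e-19
  p_III = (1/(0.20·√(2π)))·exp(−(2.3−2.23)²/(2·0.20²)) = 1.994711·exp(-0.06125) = 1.8762
  p_IV = (1/(0.56·√(2π)))·exp(−(2.3−3.48)²/(2·0.56²)) = 0.712397·exp(-2.22003) = 0.0773708
0.600385 / 0.0100582 ≈ 59.691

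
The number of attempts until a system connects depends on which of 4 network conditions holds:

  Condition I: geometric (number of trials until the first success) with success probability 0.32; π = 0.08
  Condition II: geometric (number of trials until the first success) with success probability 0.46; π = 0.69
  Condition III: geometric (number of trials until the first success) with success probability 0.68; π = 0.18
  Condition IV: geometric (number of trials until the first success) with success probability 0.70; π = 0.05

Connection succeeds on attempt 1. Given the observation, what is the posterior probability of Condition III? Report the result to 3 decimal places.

Posterior ∝ prior × likelihood, so P(k | x) ∝ π_k f_k(x); normalise over all components.
Geometric probabilities:
  p_I = 0.32·(1−0.32)^0 = 0.32·1 = 0.32
  p_II = 0.46·(1−0.46)^0 = 0.46·1 = 0.46
  p_III = 0.68·(1−0.68)^0 = 0.68·1 = 0.68
  p_IV = 0.70·(1−0.70)^0 = 0.70·1 = 0.7
Weight by the priors:
  π_I·p_I = 0.08 × 0.32 = 0.0256
  π_II·p_II = 0.69 × 0.46 = 0.3174
  π_III·p_III = 0.18 × 0.68 = 0.1224
  π_IV·p_IV = 0.05 × 0.7 = 0.035
Evidence: 0.0256 + 0.3174 + 0.1224 + 0.035 = 0.5004
So the posterior for Condition III is 0.1224 / 0.5004 ≈ 0.245.

0.245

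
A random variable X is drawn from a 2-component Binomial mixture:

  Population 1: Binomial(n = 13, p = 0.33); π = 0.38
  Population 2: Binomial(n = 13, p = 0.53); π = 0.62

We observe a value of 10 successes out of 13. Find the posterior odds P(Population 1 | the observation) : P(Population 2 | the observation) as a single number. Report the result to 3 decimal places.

Posterior odds = (π_i f_i(x)) / (π_j f_j(x)); the normalising sum cancels.
Evaluate each component's likelihood at the observed value:
  f_1 = C(13,10)·0.33^10·0.67^3 = 286·1.53158e-05·0.300763 = 0.00131744
  f_2 = C(13,10)·0.53^10·0.47^3 = 286·0.00174887·0.103823 = 0.05193
0.000500626 / 0.0321966 ≈ 0.016

0.016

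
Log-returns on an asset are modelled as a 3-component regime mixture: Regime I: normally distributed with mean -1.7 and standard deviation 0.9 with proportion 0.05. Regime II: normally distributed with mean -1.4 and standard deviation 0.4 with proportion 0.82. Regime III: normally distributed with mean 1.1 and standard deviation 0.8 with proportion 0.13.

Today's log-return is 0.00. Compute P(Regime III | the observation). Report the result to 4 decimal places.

Apply Bayes' rule: the posterior for each component is proportional to its prior times its likelihood at x.
Evaluate each component's likelihood at the observed value:
  p_I = (1/(0.9·√(2π)))·exp(−(0.00−-1.7)²/(2·0.9²)) = 0.443269·exp(-1.78395) = 0.0744574
  p_II = (1/(0.4·√(2π)))·exp(−(0.00−-1.4)²/(2·0.4²)) = 0.997356·exp(-6.12500) = 0.00218171
  p_III = (1/(0.8·√(2π)))·exp(−(0.00−1.1)²/(2·0.8²)) = 0.498678·exp(-0.94531) = 0.193765
Prior × likelihood for each component:
  w_I·p_I = 0.05 × 0.0744574 = 0.00372287
  w_II·p_II = 0.82 × 0.00218171 = 0.001789
  w_III·p_III = 0.13 × 0.193765 = 0.0251895
Marginal: 0.00372287 + 0.001789 + 0.0251895 = 0.0307014
Responsibility of Regime III: 0.0251895 / 0.0307014 ≈ 0.8205

0.8205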